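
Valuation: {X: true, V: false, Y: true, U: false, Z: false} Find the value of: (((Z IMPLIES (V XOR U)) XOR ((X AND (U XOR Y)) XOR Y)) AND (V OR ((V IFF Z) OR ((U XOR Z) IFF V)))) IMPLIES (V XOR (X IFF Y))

Substituting X=true, V=false, Y=true, U=false, Z=false:
V XOR U = false XOR false = false
Z IMPLIES (V XOR U) = false IMPLIES false = true
U XOR Y = false XOR true = true
X AND (U XOR Y) = true AND true = true
(X AND (U XOR Y)) XOR Y = true XOR true = false
(Z IMPLIES (V XOR U)) XOR ((X AND (U XOR Y)) XOR Y) = true XOR false = true
V IFF Z = false IFF false = true
U XOR Z = false XOR false = false
(U XOR Z) IFF V = false IFF false = true
(V IFF Z) OR ((U XOR Z) IFF V) = true OR true = true
V OR ((V IFF Z) OR ((U XOR Z) IFF V)) = false OR true = true
((Z IMPLIES (V XOR U)) XOR ((X AND (U XOR Y)) XOR Y)) AND (V OR ((V IFF Z) OR ((U XOR Z) IFF V))) = true AND true = true
X IFF Y = true IFF true = true
V XOR (X IFF Y) = false XOR true = true
(((Z IMPLIES (V XOR U)) XOR ((X AND (U XOR Y)) XOR Y)) AND (V OR ((V IFF Z) OR ((U XOR Z) IFF V)))) IMPLIES (V XOR (X IFF Y)) = true IMPLIES true = true

true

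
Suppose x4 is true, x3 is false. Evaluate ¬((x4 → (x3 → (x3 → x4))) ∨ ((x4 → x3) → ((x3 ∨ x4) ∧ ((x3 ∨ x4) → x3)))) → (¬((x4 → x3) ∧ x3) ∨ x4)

T

Substituting x4=T, x3=F:
x3 → x4 = F → T = T
x3 → (x3 → x4) = F → T = T
x4 → (x3 → (x3 → x4)) = T → T = T
x4 → x3 = T → F = F
x3 ∨ x4 = F ∨ T = T
x3 ∨ x4 = F ∨ T = T
(x3 ∨ x4) → x3 = T → F = F
(x3 ∨ x4) ∧ ((x3 ∨ x4) → x3) = T ∧ F = F
(x4 → x3) → ((x3 ∨ x4) ∧ ((x3 ∨ x4) → x3)) = F → F = T
(x4 → (x3 → (x3 → x4))) ∨ ((x4 → x3) → ((x3 ∨ x4) ∧ ((x3 ∨ x4) → x3))) = T ∨ T = T
¬((x4 → (x3 → (x3 → x4))) ∨ ((x4 → x3) → ((x3 ∨ x4) ∧ ((x3 ∨ x4) → x3)))) = ¬T = F
x4 → x3 = T → F = F
(x4 → x3) ∧ x3 = F ∧ F = F
¬((x4 → x3) ∧ x3) = ¬F = T
¬((x4 → x3) ∧ x3) ∨ x4 = T ∨ T = T
¬((x4 → (x3 → (x3 → x4))) ∨ ((x4 → x3) → ((x3 ∨ x4) ∧ ((x3 ∨ x4) → x3)))) → (¬((x4 → x3) ∧ x3) ∨ x4) = F → T = T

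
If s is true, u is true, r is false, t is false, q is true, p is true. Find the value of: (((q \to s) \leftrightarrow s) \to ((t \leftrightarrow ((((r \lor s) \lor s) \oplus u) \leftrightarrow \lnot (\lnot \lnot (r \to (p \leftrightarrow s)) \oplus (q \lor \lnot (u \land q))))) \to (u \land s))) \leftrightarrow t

Substituting s=T, u=T, r=F, t=F, q=T, p=T:
q \to s = T \to T = T
(q \to s) \leftrightarrow s = T \leftrightarrow T = T
r \lor s = F \lor T = T
(r \lor s) \lor s = T \lor T = T
((r \lor s) \lor s) \oplus u = T \oplus T = F
p \leftrightarrow s = T \leftrightarrow T = T
r \to (p \leftrightarrow s) = F \to T = T
\lnot (r \to (p \leftrightarrow s)) = \lnot T = F
\lnot \lnot (r \to (p \leftrightarrow s)) = \lnot F = T
u \land q = T \land T = T
\lnot (u \land q) = \lnot T = F
q \lor \lnot (u \land q) = T \lor F = T
\lnot \lnot (r \to (p \leftrightarrow s)) \oplus (q \lor \lnot (u \land q)) = T \oplus T = F
\lnot (\lnot \lnot (r \to (p \leftrightarrow s)) \oplus (q \lor \lnot (u \land q))) = \lnot F = T
(((r \lor s) \lor s) \oplus u) \leftrightarrow \lnot (\lnot \lnot (r \to (p \leftrightarrow s)) \oplus (q \lor \lnot (u \land q))) = F \leftrightarrow T = F
t \leftrightarrow ((((r \lor s) \lor s) \oplus u) \leftrightarrow \lnot (\lnot \lnot (r \to (p \leftrightarrow s)) \oplus (q \lor \lnot (u \land q)))) = F \leftrightarrow F = T
u \land s = T \land T = T
(t \leftrightarrow ((((r \lor s) \lor s) \oplus u) \leftrightarrow \lnot (\lnot \lnot (r \to (p \leftrightarrow s)) \oplus (q \lor \lnot (u \land q))))) \to (u \land s) = T \to T = T
((q \to s) \leftrightarrow s) \to ((t \leftrightarrow ((((r \lor s) \lor s) \oplus u) \leftrightarrow \lnot (\lnot \lnot (r \to (p \leftrightarrow s)) \oplus (q \lor \lnot (u \land q))))) \to (u \land s)) = T \to T = T
(((q \to s) \leftrightarrow s) \to ((t \leftrightarrow ((((r \lor s) \lor s) \oplus u) \leftrightarrow \lnot (\lnot \lnot (r \to (p \leftrightarrow s)) \oplus (q \lor \lnot (u \land q))))) \to (u \land s))) \leftrightarrow t = T \leftrightarrow F = F

F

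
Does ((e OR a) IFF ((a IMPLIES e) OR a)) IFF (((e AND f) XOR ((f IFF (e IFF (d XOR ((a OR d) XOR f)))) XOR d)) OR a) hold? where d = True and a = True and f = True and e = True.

True

e OR a = True OR True = True
a IMPLIES e = True IMPLIES True = True
(a IMPLIES e) OR a = True OR True = True
(e OR a) IFF ((a IMPLIES e) OR a) = True IFF True = True
e AND f = True AND True = True
a OR d = True OR True = True
(a OR d) XOR f = True XOR True = False
d XOR ((a OR d) XOR f) = True XOR False = True
e IFF (d XOR ((a OR d) XOR f)) = True IFF True = True
f IFF (e IFF (d XOR ((a OR d) XOR f))) = True IFF True = True
(f IFF (e IFF (d XOR ((a OR d) XOR f)))) XOR d = True XOR True = False
(e AND f) XOR ((f IFF (e IFF (d XOR ((a OR d) XOR f)))) XOR d) = True XOR False = True
((e AND f) XOR ((f IFF (e IFF (d XOR ((a OR d) XOR f)))) XOR d)) OR a = True OR True = True
((e OR a) IFF ((a IMPLIES e) OR a)) IFF (((e AND f) XOR ((f IFF (e IFF (d XOR ((a OR d) XOR f)))) XOR d)) OR a) = True IFF True = True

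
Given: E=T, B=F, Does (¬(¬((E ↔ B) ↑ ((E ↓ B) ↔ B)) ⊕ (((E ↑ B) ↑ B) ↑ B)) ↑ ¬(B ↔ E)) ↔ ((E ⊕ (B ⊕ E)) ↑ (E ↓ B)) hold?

E ↔ B = T ↔ F = F
E ↓ B = T ↓ F = F
(E ↓ B) ↔ B = F ↔ F = T
(E ↔ B) ↑ ((E ↓ B) ↔ B) = F ↑ T = T
¬((E ↔ B) ↑ ((E ↓ B) ↔ B)) = ¬T = F
E ↑ B = T ↑ F = T
(E ↑ B) ↑ B = T ↑ F = T
((E ↑ B) ↑ B) ↑ B = T ↑ F = T
¬((E ↔ B) ↑ ((E ↓ B) ↔ B)) ⊕ (((E ↑ B) ↑ B) ↑ B) = F ⊕ T = T
¬(¬((E ↔ B) ↑ ((E ↓ B) ↔ B)) ⊕ (((E ↑ B) ↑ B) ↑ B)) = ¬T = F
B ↔ E = F ↔ T = F
¬(B ↔ E) = ¬F = T
¬(¬((E ↔ B) ↑ ((E ↓ B) ↔ B)) ⊕ (((E ↑ B) ↑ B) ↑ B)) ↑ ¬(B ↔ E) = F ↑ T = T
B ⊕ E = F ⊕ T = T
E ⊕ (B ⊕ E) = T ⊕ T = F
E ↓ B = T ↓ F = F
(E ⊕ (B ⊕ E)) ↑ (E ↓ B) = F ↑ F = T
(¬(¬((E ↔ B) ↑ ((E ↓ B) ↔ B)) ⊕ (((E ↑ B) ↑ B) ↑ B)) ↑ ¬(B ↔ E)) ↔ ((E ⊕ (B ⊕ E)) ↑ (E ↓ B)) = T ↔ T = T

T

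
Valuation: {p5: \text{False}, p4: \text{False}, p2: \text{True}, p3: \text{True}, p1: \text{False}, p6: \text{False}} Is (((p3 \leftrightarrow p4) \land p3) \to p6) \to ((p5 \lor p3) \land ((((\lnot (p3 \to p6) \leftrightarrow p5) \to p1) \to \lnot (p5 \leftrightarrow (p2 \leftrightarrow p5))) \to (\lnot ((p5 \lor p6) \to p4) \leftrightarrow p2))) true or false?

p3 \leftrightarrow p4 = \text{True} \leftrightarrow \text{False} = \text{False}
(p3 \leftrightarrow p4) \land p3 = \text{False} \land \text{True} = \text{False}
((p3 \leftrightarrow p4) \land p3) \to p6 = \text{False} \to \text{False} = \text{True}
p5 \lor p3 = \text{False} \lor \text{True} = \text{True}
p3 \to p6 = \text{True} \to \text{False} = \text{False}
\lnot (p3 \to p6) = \lnot \text{False} = \text{True}
\lnot (p3 \to p6) \leftrightarrow p5 = \text{True} \leftrightarrow \text{False} = \text{False}
(\lnot (p3 \to p6) \leftrightarrow p5) \to p1 = \text{False} \to \text{False} = \text{True}
p2 \leftrightarrow p5 = \text{True} \leftrightarrow \text{False} = \text{False}
p5 \leftrightarrow (p2 \leftrightarrow p5) = \text{False} \leftrightarrow \text{False} = \text{True}
\lnot (p5 \leftrightarrow (p2 \leftrightarrow p5)) = \lnot \text{True} = \text{False}
((\lnot (p3 \to p6) \leftrightarrow p5) \to p1) \to \lnot (p5 \leftrightarrow (p2 \leftrightarrow p5)) = \text{True} \to \text{False} = \text{False}
p5 \lor p6 = \text{False} \lor \text{False} = \text{False}
(p5 \lor p6) \to p4 = \text{False} \to \text{False} = \text{True}
\lnot ((p5 \lor p6) \to p4) = \lnot \text{True} = \text{False}
\lnot ((p5 \lor p6) \to p4) \leftrightarrow p2 = \text{False} \leftrightarrow \text{True} = \text{False}
(((\lnot (p3 \to p6) \leftrightarrow p5) \to p1) \to \lnot (p5 \leftrightarrow (p2 \leftrightarrow p5))) \to (\lnot ((p5 \lor p6) \to p4) \leftrightarrow p2) = \text{False} \to \text{False} = \text{True}
(p5 \lor p3) \land ((((\lnot (p3 \to p6) \leftrightarrow p5) \to p1) \to \lnot (p5 \leftrightarrow (p2 \leftrightarrow p5))) \to (\lnot ((p5 \lor p6) \to p4) \leftrightarrow p2)) = \text{True} \land \text{True} = \text{True}
(((p3 \leftrightarrow p4) \land p3) \to p6) \to ((p5 \lor p3) \land ((((\lnot (p3 \to p6) \leftrightarrow p5) \to p1) \to \lnot (p5 \leftrightarrow (p2 \leftrightarrow p5))) \to (\lnot ((p5 \lor p6) \to p4) \leftrightarrow p2))) = \text{True} \to \text{True} = \text{True}

\text{True}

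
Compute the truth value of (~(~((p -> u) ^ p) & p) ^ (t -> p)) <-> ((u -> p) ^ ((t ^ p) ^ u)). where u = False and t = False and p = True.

True

p -> u = True -> False = False
(p -> u) ^ p = False ^ True = True
~((p -> u) ^ p) = ~True = False
~((p -> u) ^ p) & p = False & True = False
~(~((p -> u) ^ p) & p) = ~False = True
t -> p = False -> True = True
~(~((p -> u) ^ p) & p) ^ (t -> p) = True ^ True = False
u -> p = False -> True = True
t ^ p = False ^ True = True
(t ^ p) ^ u = True ^ False = True
(u -> p) ^ ((t ^ p) ^ u) = True ^ True = False
(~(~((p -> u) ^ p) & p) ^ (t -> p)) <-> ((u -> p) ^ ((t ^ p) ^ u)) = False <-> False = True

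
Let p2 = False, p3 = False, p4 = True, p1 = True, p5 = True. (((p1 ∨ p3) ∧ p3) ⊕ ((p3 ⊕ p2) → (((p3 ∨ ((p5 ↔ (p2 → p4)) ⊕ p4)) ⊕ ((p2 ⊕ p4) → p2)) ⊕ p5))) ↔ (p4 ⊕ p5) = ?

False

Substituting p2=False, p3=False, p4=True, p1=True, p5=True:
p1 ∨ p3 = True ∨ False = True
(p1 ∨ p3) ∧ p3 = True ∧ False = False
p3 ⊕ p2 = False ⊕ False = False
p2 → p4 = False → True = True
p5 ↔ (p2 → p4) = True ↔ True = True
(p5 ↔ (p2 → p4)) ⊕ p4 = True ⊕ True = False
p3 ∨ ((p5 ↔ (p2 → p4)) ⊕ p4) = False ∨ False = False
p2 ⊕ p4 = False ⊕ True = True
(p2 ⊕ p4) → p2 = True → False = False
(p3 ∨ ((p5 ↔ (p2 → p4)) ⊕ p4)) ⊕ ((p2 ⊕ p4) → p2) = False ⊕ False = False
((p3 ∨ ((p5 ↔ (p2 → p4)) ⊕ p4)) ⊕ ((p2 ⊕ p4) → p2)) ⊕ p5 = False ⊕ True = True
(p3 ⊕ p2) → (((p3 ∨ ((p5 ↔ (p2 → p4)) ⊕ p4)) ⊕ ((p2 ⊕ p4) → p2)) ⊕ p5) = False → True = True
((p1 ∨ p3) ∧ p3) ⊕ ((p3 ⊕ p2) → (((p3 ∨ ((p5 ↔ (p2 → p4)) ⊕ p4)) ⊕ ((p2 ⊕ p4) → p2)) ⊕ p5)) = False ⊕ True = True
p4 ⊕ p5 = True ⊕ True = False
(((p1 ∨ p3) ∧ p3) ⊕ ((p3 ⊕ p2) → (((p3 ∨ ((p5 ↔ (p2 → p4)) ⊕ p4)) ⊕ ((p2 ⊕ p4) → p2)) ⊕ p5))) ↔ (p4 ⊕ p5) = True ↔ False = False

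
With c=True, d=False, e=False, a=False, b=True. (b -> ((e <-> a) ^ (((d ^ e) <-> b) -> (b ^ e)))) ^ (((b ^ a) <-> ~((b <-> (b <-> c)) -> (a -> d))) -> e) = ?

Substituting c=True, d=False, e=False, a=False, b=True:
e <-> a = False <-> False = True
d ^ e = False ^ False = False
(d ^ e) <-> b = False <-> True = False
b ^ e = True ^ False = True
((d ^ e) <-> b) -> (b ^ e) = False -> True = True
(e <-> a) ^ (((d ^ e) <-> b) -> (b ^ e)) = True ^ True = False
b -> ((e <-> a) ^ (((d ^ e) <-> b) -> (b ^ e))) = True -> False = False
b ^ a = True ^ False = True
b <-> c = True <-> True = True
b <-> (b <-> c) = True <-> True = True
a -> d = False -> False = True
(b <-> (b <-> c)) -> (a -> d) = True -> True = True
~((b <-> (b <-> c)) -> (a -> d)) = ~True = False
(b ^ a) <-> ~((b <-> (b <-> c)) -> (a -> d)) = True <-> False = False
((b ^ a) <-> ~((b <-> (b <-> c)) -> (a -> d))) -> e = False -> False = True
(b -> ((e <-> a) ^ (((d ^ e) <-> b) -> (b ^ e)))) ^ (((b ^ a) <-> ~((b <-> (b <-> c)) -> (a -> d))) -> e) = False ^ True = True

True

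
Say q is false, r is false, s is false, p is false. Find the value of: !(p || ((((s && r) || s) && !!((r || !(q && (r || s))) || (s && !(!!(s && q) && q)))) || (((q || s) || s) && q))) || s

true

s && r = false && false = false
(s && r) || s = false || false = false
r || s = false || false = false
q && (r || s) = false && false = false
!(q && (r || s)) = !false = true
r || !(q && (r || s)) = false || true = true
s && q = false && false = false
!(s && q) = !false = true
!!(s && q) = !true = false
!!(s && q) && q = false && false = false
!(!!(s && q) && q) = !false = true
s && !(!!(s && q) && q) = false && true = false
(r || !(q && (r || s))) || (s && !(!!(s && q) && q)) = true || false = true
!((r || !(q && (r || s))) || (s && !(!!(s && q) && q))) = !true = false
!!((r || !(q && (r || s))) || (s && !(!!(s && q) && q))) = !false = true
((s && r) || s) && !!((r || !(q && (r || s))) || (s && !(!!(s && q) && q))) = false && true = false
q || s = false || false = false
(q || s) || s = false || false = false
((q || s) || s) && q = false && false = false
(((s && r) || s) && !!((r || !(q && (r || s))) || (s && !(!!(s && q) && q)))) || (((q || s) || s) && q) = false || false = false
p || ((((s && r) || s) && !!((r || !(q && (r || s))) || (s && !(!!(s && q) && q)))) || (((q || s) || s) && q)) = false || false = false
!(p || ((((s && r) || s) && !!((r || !(q && (r || s))) || (s && !(!!(s && q) && q)))) || (((q || s) || s) && q))) = !false = true
!(p || ((((s && r) || s) && !!((r || !(q && (r || s))) || (s && !(!!(s && q) && q)))) || (((q || s) || s) && q))) || s = true || false = true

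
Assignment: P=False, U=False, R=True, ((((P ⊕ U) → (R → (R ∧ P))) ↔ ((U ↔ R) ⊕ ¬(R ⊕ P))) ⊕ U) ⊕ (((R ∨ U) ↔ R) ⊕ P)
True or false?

True

Substituting P=False, U=False, R=True:
P ⊕ U = False ⊕ False = False
R ∧ P = True ∧ False = False
R → (R ∧ P) = True → False = False
(P ⊕ U) → (R → (R ∧ P)) = False → False = True
U ↔ R = False ↔ True = False
R ⊕ P = True ⊕ False = True
¬(R ⊕ P) = ¬True = False
(U ↔ R) ⊕ ¬(R ⊕ P) = False ⊕ False = False
((P ⊕ U) → (R → (R ∧ P))) ↔ ((U ↔ R) ⊕ ¬(R ⊕ P)) = True ↔ False = False
(((P ⊕ U) → (R → (R ∧ P))) ↔ ((U ↔ R) ⊕ ¬(R ⊕ P))) ⊕ U = False ⊕ False = False
R ∨ U = True ∨ False = True
(R ∨ U) ↔ R = True ↔ True = True
((R ∨ U) ↔ R) ⊕ P = True ⊕ False = True
((((P ⊕ U) → (R → (R ∧ P))) ↔ ((U ↔ R) ⊕ ¬(R ⊕ P))) ⊕ U) ⊕ (((R ∨ U) ↔ R) ⊕ P) = False ⊕ True = True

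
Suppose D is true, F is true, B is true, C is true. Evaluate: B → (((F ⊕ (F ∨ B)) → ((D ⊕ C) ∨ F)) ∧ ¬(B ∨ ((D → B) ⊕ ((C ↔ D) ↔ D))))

F ∨ B = True ∨ True = True
F ⊕ (F ∨ B) = True ⊕ True = False
D ⊕ C = True ⊕ True = False
(D ⊕ C) ∨ F = False ∨ True = True
(F ⊕ (F ∨ B)) → ((D ⊕ C) ∨ F) = False → True = True
D → B = True → True = True
C ↔ D = True ↔ True = True
(C ↔ D) ↔ D = True ↔ True = True
(D → B) ⊕ ((C ↔ D) ↔ D) = True ⊕ True = False
B ∨ ((D → B) ⊕ ((C ↔ D) ↔ D)) = True ∨ False = True
¬(B ∨ ((D → B) ⊕ ((C ↔ D) ↔ D))) = ¬True = False
((F ⊕ (F ∨ B)) → ((D ⊕ C) ∨ F)) ∧ ¬(B ∨ ((D → B) ⊕ ((C ↔ D) ↔ D))) = True ∧ False = False
B → (((F ⊕ (F ∨ B)) → ((D ⊕ C) ∨ F)) ∧ ¬(B ∨ ((D → B) ⊕ ((C ↔ D) ↔ D)))) = True → False = False

False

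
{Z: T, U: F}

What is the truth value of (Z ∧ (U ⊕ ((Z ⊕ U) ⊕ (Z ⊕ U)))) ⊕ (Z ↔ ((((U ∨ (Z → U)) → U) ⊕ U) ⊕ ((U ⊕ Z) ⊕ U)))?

Substituting Z=T, U=F:
Z ⊕ U = T ⊕ F = T
Z ⊕ U = T ⊕ F = T
(Z ⊕ U) ⊕ (Z ⊕ U) = T ⊕ T = F
U ⊕ ((Z ⊕ U) ⊕ (Z ⊕ U)) = F ⊕ F = F
Z ∧ (U ⊕ ((Z ⊕ U) ⊕ (Z ⊕ U))) = T ∧ F = F
Z → U = T → F = F
U ∨ (Z → U) = F ∨ F = F
(U ∨ (Z → U)) → U = F → F = T
((U ∨ (Z → U)) → U) ⊕ U = T ⊕ F = T
U ⊕ Z = F ⊕ T = T
(U ⊕ Z) ⊕ U = T ⊕ F = T
(((U ∨ (Z → U)) → U) ⊕ U) ⊕ ((U ⊕ Z) ⊕ U) = T ⊕ T = F
Z ↔ ((((U ∨ (Z → U)) → U) ⊕ U) ⊕ ((U ⊕ Z) ⊕ U)) = T ↔ F = F
(Z ∧ (U ⊕ ((Z ⊕ U) ⊕ (Z ⊕ U)))) ⊕ (Z ↔ ((((U ∨ (Z → U)) → U) ⊕ U) ⊕ ((U ⊕ Z) ⊕ U))) = F ⊕ F = F

F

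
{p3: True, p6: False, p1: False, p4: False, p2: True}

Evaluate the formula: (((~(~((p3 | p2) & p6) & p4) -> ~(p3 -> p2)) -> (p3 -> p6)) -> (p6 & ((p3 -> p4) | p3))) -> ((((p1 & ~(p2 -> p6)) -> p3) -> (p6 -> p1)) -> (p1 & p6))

p3 | p2 = True | True = True
(p3 | p2) & p6 = True & False = False
~((p3 | p2) & p6) = ~False = True
~((p3 | p2) & p6) & p4 = True & False = False
~(~((p3 | p2) & p6) & p4) = ~False = True
p3 -> p2 = True -> True = True
~(p3 -> p2) = ~True = False
~(~((p3 | p2) & p6) & p4) -> ~(p3 -> p2) = True -> False = False
p3 -> p6 = True -> False = False
(~(~((p3 | p2) & p6) & p4) -> ~(p3 -> p2)) -> (p3 -> p6) = False -> False = True
p3 -> p4 = True -> False = False
(p3 -> p4) | p3 = False | True = True
p6 & ((p3 -> p4) | p3) = False & True = False
((~(~((p3 | p2) & p6) & p4) -> ~(p3 -> p2)) -> (p3 -> p6)) -> (p6 & ((p3 -> p4) | p3)) = True -> False = False
p2 -> p6 = True -> False = False
~(p2 -> p6) = ~False = True
p1 & ~(p2 -> p6) = False & True = False
(p1 & ~(p2 -> p6)) -> p3 = False -> True = True
p6 -> p1 = False -> False = True
((p1 & ~(p2 -> p6)) -> p3) -> (p6 -> p1) = True -> True = True
p1 & p6 = False & False = False
(((p1 & ~(p2 -> p6)) -> p3) -> (p6 -> p1)) -> (p1 & p6) = True -> False = False
(((~(~((p3 | p2) & p6) & p4) -> ~(p3 -> p2)) -> (p3 -> p6)) -> (p6 & ((p3 -> p4) | p3))) -> ((((p1 & ~(p2 -> p6)) -> p3) -> (p6 -> p1)) -> (p1 & p6)) = False -> False = True

True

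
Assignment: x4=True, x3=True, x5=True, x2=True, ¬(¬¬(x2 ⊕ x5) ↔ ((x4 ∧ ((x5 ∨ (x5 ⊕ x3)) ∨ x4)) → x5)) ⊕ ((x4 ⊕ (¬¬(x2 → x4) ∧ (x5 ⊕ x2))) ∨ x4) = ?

x2 ⊕ x5 = True ⊕ True = False
¬(x2 ⊕ x5) = ¬False = True
¬¬(x2 ⊕ x5) = ¬True = False
x5 ⊕ x3 = True ⊕ True = False
x5 ∨ (x5 ⊕ x3) = True ∨ False = True
(x5 ∨ (x5 ⊕ x3)) ∨ x4 = True ∨ True = True
x4 ∧ ((x5 ∨ (x5 ⊕ x3)) ∨ x4) = True ∧ True = True
(x4 ∧ ((x5 ∨ (x5 ⊕ x3)) ∨ x4)) → x5 = True → True = True
¬¬(x2 ⊕ x5) ↔ ((x4 ∧ ((x5 ∨ (x5 ⊕ x3)) ∨ x4)) → x5) = False ↔ True = False
¬(¬¬(x2 ⊕ x5) ↔ ((x4 ∧ ((x5 ∨ (x5 ⊕ x3)) ∨ x4)) → x5)) = ¬False = True
x2 → x4 = True → True = True
¬(x2 → x4) = ¬True = False
¬¬(x2 → x4) = ¬False = True
x5 ⊕ x2 = True ⊕ True = False
¬¬(x2 → x4) ∧ (x5 ⊕ x2) = True ∧ False = False
x4 ⊕ (¬¬(x2 → x4) ∧ (x5 ⊕ x2)) = True ⊕ False = True
(x4 ⊕ (¬¬(x2 → x4) ∧ (x5 ⊕ x2))) ∨ x4 = True ∨ True = True
¬(¬¬(x2 ⊕ x5) ↔ ((x4 ∧ ((x5 ∨ (x5 ⊕ x3)) ∨ x4)) → x5)) ⊕ ((x4 ⊕ (¬¬(x2 → x4) ∧ (x5 ⊕ x2))) ∨ x4) = True ⊕ True = False

False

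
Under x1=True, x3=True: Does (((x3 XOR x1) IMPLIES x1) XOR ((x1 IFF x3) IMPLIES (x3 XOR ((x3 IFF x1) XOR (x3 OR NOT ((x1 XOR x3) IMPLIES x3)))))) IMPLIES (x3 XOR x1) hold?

x3 XOR x1 = True XOR True = False
(x3 XOR x1) IMPLIES x1 = False IMPLIES True = True
x1 IFF x3 = True IFF True = True
x3 IFF x1 = True IFF True = True
x1 XOR x3 = True XOR True = False
(x1 XOR x3) IMPLIES x3 = False IMPLIES True = True
NOT ((x1 XOR x3) IMPLIES x3) = NOT True = False
x3 OR NOT ((x1 XOR x3) IMPLIES x3) = True OR False = True
(x3 IFF x1) XOR (x3 OR NOT ((x1 XOR x3) IMPLIES x3)) = True XOR True = False
x3 XOR ((x3 IFF x1) XOR (x3 OR NOT ((x1 XOR x3) IMPLIES x3))) = True XOR False = True
(x1 IFF x3) IMPLIES (x3 XOR ((x3 IFF x1) XOR (x3 OR NOT ((x1 XOR x3) IMPLIES x3)))) = True IMPLIES True = True
((x3 XOR x1) IMPLIES x1) XOR ((x1 IFF x3) IMPLIES (x3 XOR ((x3 IFF x1) XOR (x3 OR NOT ((x1 XOR x3) IMPLIES x3))))) = True XOR True = False
x3 XOR x1 = True XOR True = False
(((x3 XOR x1) IMPLIES x1) XOR ((x1 IFF x3) IMPLIES (x3 XOR ((x3 IFF x1) XOR (x3 OR NOT ((x1 XOR x3) IMPLIES x3)))))) IMPLIES (x3 XOR x1) = False IMPLIES False = True

True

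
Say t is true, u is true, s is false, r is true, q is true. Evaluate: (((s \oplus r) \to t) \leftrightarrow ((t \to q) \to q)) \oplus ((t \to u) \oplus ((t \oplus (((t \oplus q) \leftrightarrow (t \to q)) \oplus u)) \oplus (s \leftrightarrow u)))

\text{False}

s \oplus r = \text{False} \oplus \text{True} = \text{True}
(s \oplus r) \to t = \text{True} \to \text{True} = \text{True}
t \to q = \text{True} \to \text{True} = \text{True}
(t \to q) \to q = \text{True} \to \text{True} = \text{True}
((s \oplus r) \to t) \leftrightarrow ((t \to q) \to q) = \text{True} \leftrightarrow \text{True} = \text{True}
t \to u = \text{True} \to \text{True} = \text{True}
t \oplus q = \text{True} \oplus \text{True} = \text{False}
t \to q = \text{True} \to \text{True} = \text{True}
(t \oplus q) \leftrightarrow (t \to q) = \text{False} \leftrightarrow \text{True} = \text{False}
((t \oplus q) \leftrightarrow (t \to q)) \oplus u = \text{False} \oplus \text{True} = \text{True}
t \oplus (((t \oplus q) \leftrightarrow (t \to q)) \oplus u) = \text{True} \oplus \text{True} = \text{False}
s \leftrightarrow u = \text{False} \leftrightarrow \text{True} = \text{False}
(t \oplus (((t \oplus q) \leftrightarrow (t \to q)) \oplus u)) \oplus (s \leftrightarrow u) = \text{False} \oplus \text{False} = \text{False}
(t \to u) \oplus ((t \oplus (((t \oplus q) \leftrightarrow (t \to q)) \oplus u)) \oplus (s \leftrightarrow u)) = \text{True} \oplus \text{False} = \text{True}
(((s \oplus r) \to t) \leftrightarrow ((t \to q) \to q)) \oplus ((t \to u) \oplus ((t \oplus (((t \oplus q) \leftrightarrow (t \to q)) \oplus u)) \oplus (s \leftrightarrow u))) = \text{True} \oplus \text{True} = \text{False}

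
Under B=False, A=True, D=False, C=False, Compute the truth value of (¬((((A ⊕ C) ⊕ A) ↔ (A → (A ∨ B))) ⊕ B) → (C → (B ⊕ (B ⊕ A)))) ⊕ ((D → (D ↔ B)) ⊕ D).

A ⊕ C = True ⊕ False = True
(A ⊕ C) ⊕ A = True ⊕ True = False
A ∨ B = True ∨ False = True
A → (A ∨ B) = True → True = True
((A ⊕ C) ⊕ A) ↔ (A → (A ∨ B)) = False ↔ True = False
(((A ⊕ C) ⊕ A) ↔ (A → (A ∨ B))) ⊕ B = False ⊕ False = False
¬((((A ⊕ C) ⊕ A) ↔ (A → (A ∨ B))) ⊕ B) = ¬False = True
B ⊕ A = False ⊕ True = True
B ⊕ (B ⊕ A) = False ⊕ True = True
C → (B ⊕ (B ⊕ A)) = False → True = True
¬((((A ⊕ C) ⊕ A) ↔ (A → (A ∨ B))) ⊕ B) → (C → (B ⊕ (B ⊕ A))) = True → True = True
D ↔ B = False ↔ False = True
D → (D ↔ B) = False → True = True
(D → (D ↔ B)) ⊕ D = True ⊕ False = True
(¬((((A ⊕ C) ⊕ A) ↔ (A → (A ∨ B))) ⊕ B) → (C → (B ⊕ (B ⊕ A)))) ⊕ ((D → (D ↔ B)) ⊕ D) = True ⊕ True = False

False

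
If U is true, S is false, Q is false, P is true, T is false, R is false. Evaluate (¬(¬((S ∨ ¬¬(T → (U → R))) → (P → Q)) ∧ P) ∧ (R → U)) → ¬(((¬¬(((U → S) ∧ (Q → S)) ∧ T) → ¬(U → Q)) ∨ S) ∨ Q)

True

U → R = True → False = False
T → (U → R) = False → False = True
¬(T → (U → R)) = ¬True = False
¬¬(T → (U → R)) = ¬False = True
S ∨ ¬¬(T → (U → R)) = False ∨ True = True
P → Q = True → False = False
(S ∨ ¬¬(T → (U → R))) → (P → Q) = True → False = False
¬((S ∨ ¬¬(T → (U → R))) → (P → Q)) = ¬False = True
¬((S ∨ ¬¬(T → (U → R))) → (P → Q)) ∧ P = True ∧ True = True
¬(¬((S ∨ ¬¬(T → (U → R))) → (P → Q)) ∧ P) = ¬True = False
R → U = False → True = True
¬(¬((S ∨ ¬¬(T → (U → R))) → (P → Q)) ∧ P) ∧ (R → U) = False ∧ True = False
U → S = True → False = False
Q → S = False → False = True
(U → S) ∧ (Q → S) = False ∧ True = False
((U → S) ∧ (Q → S)) ∧ T = False ∧ False = False
¬(((U → S) ∧ (Q → S)) ∧ T) = ¬False = True
¬¬(((U → S) ∧ (Q → S)) ∧ T) = ¬True = False
U → Q = True → False = False
¬(U → Q) = ¬False = True
¬¬(((U → S) ∧ (Q → S)) ∧ T) → ¬(U → Q) = False → True = True
(¬¬(((U → S) ∧ (Q → S)) ∧ T) → ¬(U → Q)) ∨ S = True ∨ False = True
((¬¬(((U → S) ∧ (Q → S)) ∧ T) → ¬(U → Q)) ∨ S) ∨ Q = True ∨ False = True
¬(((¬¬(((U → S) ∧ (Q → S)) ∧ T) → ¬(U → Q)) ∨ S) ∨ Q) = ¬True = False
(¬(¬((S ∨ ¬¬(T → (U → R))) → (P → Q)) ∧ P) ∧ (R → U)) → ¬(((¬¬(((U → S) ∧ (Q → S)) ∧ T) → ¬(U → Q)) ∨ S) ∨ Q) = False → False = True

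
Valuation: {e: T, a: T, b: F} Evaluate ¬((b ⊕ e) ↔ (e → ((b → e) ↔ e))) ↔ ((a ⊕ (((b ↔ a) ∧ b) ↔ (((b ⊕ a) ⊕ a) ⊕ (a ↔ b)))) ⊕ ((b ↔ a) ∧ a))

T

b ⊕ e = F ⊕ T = T
b → e = F → T = T
(b → e) ↔ e = T ↔ T = T
e → ((b → e) ↔ e) = T → T = T
(b ⊕ e) ↔ (e → ((b → e) ↔ e)) = T ↔ T = T
¬((b ⊕ e) ↔ (e → ((b → e) ↔ e))) = ¬T = F
b ↔ a = F ↔ T = F
(b ↔ a) ∧ b = F ∧ F = F
b ⊕ a = F ⊕ T = T
(b ⊕ a) ⊕ a = T ⊕ T = F
a ↔ b = T ↔ F = F
((b ⊕ a) ⊕ a) ⊕ (a ↔ b) = F ⊕ F = F
((b ↔ a) ∧ b) ↔ (((b ⊕ a) ⊕ a) ⊕ (a ↔ b)) = F ↔ F = T
a ⊕ (((b ↔ a) ∧ b) ↔ (((b ⊕ a) ⊕ a) ⊕ (a ↔ b))) = T ⊕ T = F
b ↔ a = F ↔ T = F
(b ↔ a) ∧ a = F ∧ T = F
(a ⊕ (((b ↔ a) ∧ b) ↔ (((b ⊕ a) ⊕ a) ⊕ (a ↔ b)))) ⊕ ((b ↔ a) ∧ a) = F ⊕ F = F
¬((b ⊕ e) ↔ (e → ((b → e) ↔ e))) ↔ ((a ⊕ (((b ↔ a) ∧ b) ↔ (((b ⊕ a) ⊕ a) ⊕ (a ↔ b)))) ⊕ ((b ↔ a) ∧ a)) = F ↔ F = T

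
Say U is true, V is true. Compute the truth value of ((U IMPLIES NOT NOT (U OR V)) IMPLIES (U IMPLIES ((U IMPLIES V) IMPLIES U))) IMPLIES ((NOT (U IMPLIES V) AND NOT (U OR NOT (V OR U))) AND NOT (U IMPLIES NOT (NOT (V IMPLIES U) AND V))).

False

U OR V = True OR True = True
NOT (U OR V) = NOT True = False
NOT NOT (U OR V) = NOT False = True
U IMPLIES NOT NOT (U OR V) = True IMPLIES True = True
U IMPLIES V = True IMPLIES True = True
(U IMPLIES V) IMPLIES U = True IMPLIES True = True
U IMPLIES ((U IMPLIES V) IMPLIES U) = True IMPLIES True = True
(U IMPLIES NOT NOT (U OR V)) IMPLIES (U IMPLIES ((U IMPLIES V) IMPLIES U)) = True IMPLIES True = True
U IMPLIES V = True IMPLIES True = True
NOT (U IMPLIES V) = NOT True = False
V OR U = True OR True = True
NOT (V OR U) = NOT True = False
U OR NOT (V OR U) = True OR False = True
NOT (U OR NOT (V OR U)) = NOT True = False
NOT (U IMPLIES V) AND NOT (U OR NOT (V OR U)) = False AND False = False
V IMPLIES U = True IMPLIES True = True
NOT (V IMPLIES U) = NOT True = False
NOT (V IMPLIES U) AND V = False AND True = False
NOT (NOT (V IMPLIES U) AND V) = NOT False = True
U IMPLIES NOT (NOT (V IMPLIES U) AND V) = True IMPLIES True = True
NOT (U IMPLIES NOT (NOT (V IMPLIES U) AND V)) = NOT True = False
(NOT (U IMPLIES V) AND NOT (U OR NOT (V OR U))) AND NOT (U IMPLIES NOT (NOT (V IMPLIES U) AND V)) = False AND False = False
((U IMPLIES NOT NOT (U OR V)) IMPLIES (U IMPLIES ((U IMPLIES V) IMPLIES U))) IMPLIES ((NOT (U IMPLIES V) AND NOT (U OR NOT (V OR U))) AND NOT (U IMPLIES NOT (NOT (V IMPLIES U) AND V))) = True IMPLIES False = False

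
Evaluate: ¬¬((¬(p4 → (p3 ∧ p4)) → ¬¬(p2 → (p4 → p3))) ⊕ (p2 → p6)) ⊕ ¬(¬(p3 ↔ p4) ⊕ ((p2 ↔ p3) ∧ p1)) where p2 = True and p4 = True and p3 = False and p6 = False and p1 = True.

False

Substituting p2=True, p4=True, p3=False, p6=False, p1=True:
p3 ∧ p4 = False ∧ True = False
p4 → (p3 ∧ p4) = True → False = False
¬(p4 → (p3 ∧ p4)) = ¬False = True
p4 → p3 = True → False = False
p2 → (p4 → p3) = True → False = False
¬(p2 → (p4 → p3)) = ¬False = True
¬¬(p2 → (p4 → p3)) = ¬True = False
¬(p4 → (p3 ∧ p4)) → ¬¬(p2 → (p4 → p3)) = True → False = False
p2 → p6 = True → False = False
(¬(p4 → (p3 ∧ p4)) → ¬¬(p2 → (p4 → p3))) ⊕ (p2 → p6) = False ⊕ False = False
¬((¬(p4 → (p3 ∧ p4)) → ¬¬(p2 → (p4 → p3))) ⊕ (p2 → p6)) = ¬False = True
¬¬((¬(p4 → (p3 ∧ p4)) → ¬¬(p2 → (p4 → p3))) ⊕ (p2 → p6)) = ¬True = False
p3 ↔ p4 = False ↔ True = False
¬(p3 ↔ p4) = ¬False = True
p2 ↔ p3 = True ↔ False = False
(p2 ↔ p3) ∧ p1 = False ∧ True = False
¬(p3 ↔ p4) ⊕ ((p2 ↔ p3) ∧ p1) = True ⊕ False = True
¬(¬(p3 ↔ p4) ⊕ ((p2 ↔ p3) ∧ p1)) = ¬True = False
¬¬((¬(p4 → (p3 ∧ p4)) → ¬¬(p2 → (p4 → p3))) ⊕ (p2 → p6)) ⊕ ¬(¬(p3 ↔ p4) ⊕ ((p2 ↔ p3) ∧ p1)) = False ⊕ False = False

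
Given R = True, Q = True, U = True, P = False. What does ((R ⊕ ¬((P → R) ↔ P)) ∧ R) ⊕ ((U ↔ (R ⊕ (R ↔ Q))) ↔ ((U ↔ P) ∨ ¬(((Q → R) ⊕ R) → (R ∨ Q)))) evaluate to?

P → R = False → True = True
(P → R) ↔ P = True ↔ False = False
¬((P → R) ↔ P) = ¬False = True
R ⊕ ¬((P → R) ↔ P) = True ⊕ True = False
(R ⊕ ¬((P → R) ↔ P)) ∧ R = False ∧ True = False
R ↔ Q = True ↔ True = True
R ⊕ (R ↔ Q) = True ⊕ True = False
U ↔ (R ⊕ (R ↔ Q)) = True ↔ False = False
U ↔ P = True ↔ False = False
Q → R = True → True = True
(Q → R) ⊕ R = True ⊕ True = False
R ∨ Q = True ∨ True = True
((Q → R) ⊕ R) → (R ∨ Q) = False → True = True
¬(((Q → R) ⊕ R) → (R ∨ Q)) = ¬True = False
(U ↔ P) ∨ ¬(((Q → R) ⊕ R) → (R ∨ Q)) = False ∨ False = False
(U ↔ (R ⊕ (R ↔ Q))) ↔ ((U ↔ P) ∨ ¬(((Q → R) ⊕ R) → (R ∨ Q))) = False ↔ False = True
((R ⊕ ¬((P → R) ↔ P)) ∧ R) ⊕ ((U ↔ (R ⊕ (R ↔ Q))) ↔ ((U ↔ P) ∨ ¬(((Q → R) ⊕ R) → (R ∨ Q)))) = False ⊕ True = True

True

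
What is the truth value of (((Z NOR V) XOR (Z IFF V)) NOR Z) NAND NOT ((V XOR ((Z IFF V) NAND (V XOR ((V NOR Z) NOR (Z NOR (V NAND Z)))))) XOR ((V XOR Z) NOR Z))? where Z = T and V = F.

Substituting Z=T, V=F:
Z NOR V = T NOR F = F
Z IFF V = T IFF F = F
(Z NOR V) XOR (Z IFF V) = F XOR F = F
((Z NOR V) XOR (Z IFF V)) NOR Z = F NOR T = F
Z IFF V = T IFF F = F
V NOR Z = F NOR T = F
V NAND Z = F NAND T = T
Z NOR (V NAND Z) = T NOR T = F
(V NOR Z) NOR (Z NOR (V NAND Z)) = F NOR F = T
V XOR ((V NOR Z) NOR (Z NOR (V NAND Z))) = F XOR T = T
(Z IFF V) NAND (V XOR ((V NOR Z) NOR (Z NOR (V NAND Z)))) = F NAND T = T
V XOR ((Z IFF V) NAND (V XOR ((V NOR Z) NOR (Z NOR (V NAND Z))))) = F XOR T = T
V XOR Z = F XOR T = T
(V XOR Z) NOR Z = T NOR T = F
(V XOR ((Z IFF V) NAND (V XOR ((V NOR Z) NOR (Z NOR (V NAND Z)))))) XOR ((V XOR Z) NOR Z) = T XOR F = T
NOT ((V XOR ((Z IFF V) NAND (V XOR ((V NOR Z) NOR (Z NOR (V NAND Z)))))) XOR ((V XOR Z) NOR Z)) = NOT T = F
(((Z NOR V) XOR (Z IFF V)) NOR Z) NAND NOT ((V XOR ((Z IFF V) NAND (V XOR ((V NOR Z) NOR (Z NOR (V NAND Z)))))) XOR ((V XOR Z) NOR Z)) = F NAND F = T

T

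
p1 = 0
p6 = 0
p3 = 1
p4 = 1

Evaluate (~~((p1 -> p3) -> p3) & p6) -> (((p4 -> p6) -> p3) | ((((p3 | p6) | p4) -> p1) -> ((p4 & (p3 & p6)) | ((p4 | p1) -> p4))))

p1 -> p3 = 0 -> 1 = 1
(p1 -> p3) -> p3 = 1 -> 1 = 1
~((p1 -> p3) -> p3) = ~1 = 0
~~((p1 -> p3) -> p3) = ~0 = 1
~~((p1 -> p3) -> p3) & p6 = 1 & 0 = 0
p4 -> p6 = 1 -> 0 = 0
(p4 -> p6) -> p3 = 0 -> 1 = 1
p3 | p6 = 1 | 0 = 1
(p3 | p6) | p4 = 1 | 1 = 1
((p3 | p6) | p4) -> p1 = 1 -> 0 = 0
p3 & p6 = 1 & 0 = 0
p4 & (p3 & p6) = 1 & 0 = 0
p4 | p1 = 1 | 0 = 1
(p4 | p1) -> p4 = 1 -> 1 = 1
(p4 & (p3 & p6)) | ((p4 | p1) -> p4) = 0 | 1 = 1
(((p3 | p6) | p4) -> p1) -> ((p4 & (p3 & p6)) | ((p4 | p1) -> p4)) = 0 -> 1 = 1
((p4 -> p6) -> p3) | ((((p3 | p6) | p4) -> p1) -> ((p4 & (p3 & p6)) | ((p4 | p1) -> p4))) = 1 | 1 = 1
(~~((p1 -> p3) -> p3) & p6) -> (((p4 -> p6) -> p3) | ((((p3 | p6) | p4) -> p1) -> ((p4 & (p3 & p6)) | ((p4 | p1) -> p4)))) = 0 -> 1 = 1

1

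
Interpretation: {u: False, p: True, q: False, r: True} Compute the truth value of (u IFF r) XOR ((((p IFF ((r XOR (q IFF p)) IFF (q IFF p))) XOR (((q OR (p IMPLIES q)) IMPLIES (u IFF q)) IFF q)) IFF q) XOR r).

Substituting u=False, p=True, q=False, r=True:
u IFF r = False IFF True = False
q IFF p = False IFF True = False
r XOR (q IFF p) = True XOR False = True
q IFF p = False IFF True = False
(r XOR (q IFF p)) IFF (q IFF p) = True IFF False = False
p IFF ((r XOR (q IFF p)) IFF (q IFF p)) = True IFF False = False
p IMPLIES q = True IMPLIES False = False
q OR (p IMPLIES q) = False OR False = False
u IFF q = False IFF False = True
(q OR (p IMPLIES q)) IMPLIES (u IFF q) = False IMPLIES True = True
((q OR (p IMPLIES q)) IMPLIES (u IFF q)) IFF q = True IFF False = False
(p IFF ((r XOR (q IFF p)) IFF (q IFF p))) XOR (((q OR (p IMPLIES q)) IMPLIES (u IFF q)) IFF q) = False XOR False = False
((p IFF ((r XOR (q IFF p)) IFF (q IFF p))) XOR (((q OR (p IMPLIES q)) IMPLIES (u IFF q)) IFF q)) IFF q = False IFF False = True
(((p IFF ((r XOR (q IFF p)) IFF (q IFF p))) XOR (((q OR (p IMPLIES q)) IMPLIES (u IFF q)) IFF q)) IFF q) XOR r = True XOR True = False
(u IFF r) XOR ((((p IFF ((r XOR (q IFF p)) IFF (q IFF p))) XOR (((q OR (p IMPLIES q)) IMPLIES (u IFF q)) IFF q)) IFF q) XOR r) = False XOR False = False

False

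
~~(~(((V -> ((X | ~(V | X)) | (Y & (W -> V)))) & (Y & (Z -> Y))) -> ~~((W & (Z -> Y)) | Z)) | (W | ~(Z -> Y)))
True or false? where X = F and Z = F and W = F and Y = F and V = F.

V | X = F | F = F
~(V | X) = ~F = T
X | ~(V | X) = F | T = T
W -> V = F -> F = T
Y & (W -> V) = F & T = F
(X | ~(V | X)) | (Y & (W -> V)) = T | F = T
V -> ((X | ~(V | X)) | (Y & (W -> V))) = F -> T = T
Z -> Y = F -> F = T
Y & (Z -> Y) = F & T = F
(V -> ((X | ~(V | X)) | (Y & (W -> V)))) & (Y & (Z -> Y)) = T & F = F
Z -> Y = F -> F = T
W & (Z -> Y) = F & T = F
(W & (Z -> Y)) | Z = F | F = F
~((W & (Z -> Y)) | Z) = ~F = T
~~((W & (Z -> Y)) | Z) = ~T = F
((V -> ((X | ~(V | X)) | (Y & (W -> V)))) & (Y & (Z -> Y))) -> ~~((W & (Z -> Y)) | Z) = F -> F = T
~(((V -> ((X | ~(V | X)) | (Y & (W -> V)))) & (Y & (Z -> Y))) -> ~~((W & (Z -> Y)) | Z)) = ~T = F
Z -> Y = F -> F = T
~(Z -> Y) = ~T = F
W | ~(Z -> Y) = F | F = F
~(((V -> ((X | ~(V | X)) | (Y & (W -> V)))) & (Y & (Z -> Y))) -> ~~((W & (Z -> Y)) | Z)) | (W | ~(Z -> Y)) = F | F = F
~(~(((V -> ((X | ~(V | X)) | (Y & (W -> V)))) & (Y & (Z -> Y))) -> ~~((W & (Z -> Y)) | Z)) | (W | ~(Z -> Y))) = ~F = T
~~(~(((V -> ((X | ~(V | X)) | (Y & (W -> V)))) & (Y & (Z -> Y))) -> ~~((W & (Z -> Y)) | Z)) | (W | ~(Z -> Y))) = ~T = F

F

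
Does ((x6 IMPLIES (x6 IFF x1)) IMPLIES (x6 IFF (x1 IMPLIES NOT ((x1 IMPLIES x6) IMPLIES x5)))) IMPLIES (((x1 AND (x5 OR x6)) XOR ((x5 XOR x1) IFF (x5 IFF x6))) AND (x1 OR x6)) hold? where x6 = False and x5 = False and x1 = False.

x6 IFF x1 = False IFF False = True
x6 IMPLIES (x6 IFF x1) = False IMPLIES True = True
x1 IMPLIES x6 = False IMPLIES False = True
(x1 IMPLIES x6) IMPLIES x5 = True IMPLIES False = False
NOT ((x1 IMPLIES x6) IMPLIES x5) = NOT False = True
x1 IMPLIES NOT ((x1 IMPLIES x6) IMPLIES x5) = False IMPLIES True = True
x6 IFF (x1 IMPLIES NOT ((x1 IMPLIES x6) IMPLIES x5)) = False IFF True = False
(x6 IMPLIES (x6 IFF x1)) IMPLIES (x6 IFF (x1 IMPLIES NOT ((x1 IMPLIES x6) IMPLIES x5))) = True IMPLIES False = False
x5 OR x6 = False OR False = False
x1 AND (x5 OR x6) = False AND False = False
x5 XOR x1 = False XOR False = False
x5 IFF x6 = False IFF False = True
(x5 XOR x1) IFF (x5 IFF x6) = False IFF True = False
(x1 AND (x5 OR x6)) XOR ((x5 XOR x1) IFF (x5 IFF x6)) = False XOR False = False
x1 OR x6 = False OR False = False
((x1 AND (x5 OR x6)) XOR ((x5 XOR x1) IFF (x5 IFF x6))) AND (x1 OR x6) = False AND False = False
((x6 IMPLIES (x6 IFF x1)) IMPLIES (x6 IFF (x1 IMPLIES NOT ((x1 IMPLIES x6) IMPLIES x5)))) IMPLIES (((x1 AND (x5 OR x6)) XOR ((x5 XOR x1) IFF (x5 IFF x6))) AND (x1 OR x6)) = False IMPLIES False = True

True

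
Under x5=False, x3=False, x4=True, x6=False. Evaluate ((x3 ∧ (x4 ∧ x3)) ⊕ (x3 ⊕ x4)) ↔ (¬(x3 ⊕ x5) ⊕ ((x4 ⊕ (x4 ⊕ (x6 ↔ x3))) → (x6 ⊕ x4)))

False

x4 ∧ x3 = True ∧ False = False
x3 ∧ (x4 ∧ x3) = False ∧ False = False
x3 ⊕ x4 = False ⊕ True = True
(x3 ∧ (x4 ∧ x3)) ⊕ (x3 ⊕ x4) = False ⊕ True = True
x3 ⊕ x5 = False ⊕ False = False
¬(x3 ⊕ x5) = ¬False = True
x6 ↔ x3 = False ↔ False = True
x4 ⊕ (x6 ↔ x3) = True ⊕ True = False
x4 ⊕ (x4 ⊕ (x6 ↔ x3)) = True ⊕ False = True
x6 ⊕ x4 = False ⊕ True = True
(x4 ⊕ (x4 ⊕ (x6 ↔ x3))) → (x6 ⊕ x4) = True → True = True
¬(x3 ⊕ x5) ⊕ ((x4 ⊕ (x4 ⊕ (x6 ↔ x3))) → (x6 ⊕ x4)) = True ⊕ True = False
((x3 ∧ (x4 ∧ x3)) ⊕ (x3 ⊕ x4)) ↔ (¬(x3 ⊕ x5) ⊕ ((x4 ⊕ (x4 ⊕ (x6 ↔ x3))) → (x6 ⊕ x4))) = True ↔ False = False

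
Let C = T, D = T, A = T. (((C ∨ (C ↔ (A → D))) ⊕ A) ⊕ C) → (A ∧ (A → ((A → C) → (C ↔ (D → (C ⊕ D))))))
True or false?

Substituting C=T, D=T, A=T:
A → D = T → T = T
C ↔ (A → D) = T ↔ T = T
C ∨ (C ↔ (A → D)) = T ∨ T = T
(C ∨ (C ↔ (A → D))) ⊕ A = T ⊕ T = F
((C ∨ (C ↔ (A → D))) ⊕ A) ⊕ C = F ⊕ T = T
A → C = T → T = T
C ⊕ D = T ⊕ T = F
D → (C ⊕ D) = T → F = F
C ↔ (D → (C ⊕ D)) = T ↔ F = F
(A → C) → (C ↔ (D → (C ⊕ D))) = T → F = F
A → ((A → C) → (C ↔ (D → (C ⊕ D)))) = T → F = F
A ∧ (A → ((A → C) → (C ↔ (D → (C ⊕ D))))) = T ∧ F = F
(((C ∨ (C ↔ (A → D))) ⊕ A) ⊕ C) → (A ∧ (A → ((A → C) → (C ↔ (D → (C ⊕ D)))))) = T → F = F

F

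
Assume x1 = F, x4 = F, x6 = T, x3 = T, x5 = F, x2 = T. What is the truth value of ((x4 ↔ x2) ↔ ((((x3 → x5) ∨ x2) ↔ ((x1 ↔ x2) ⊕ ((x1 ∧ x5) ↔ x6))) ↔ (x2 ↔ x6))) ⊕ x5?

T

x4 ↔ x2 = F ↔ T = F
x3 → x5 = T → F = F
(x3 → x5) ∨ x2 = F ∨ T = T
x1 ↔ x2 = F ↔ T = F
x1 ∧ x5 = F ∧ F = F
(x1 ∧ x5) ↔ x6 = F ↔ T = F
(x1 ↔ x2) ⊕ ((x1 ∧ x5) ↔ x6) = F ⊕ F = F
((x3 → x5) ∨ x2) ↔ ((x1 ↔ x2) ⊕ ((x1 ∧ x5) ↔ x6)) = T ↔ F = F
x2 ↔ x6 = T ↔ T = T
(((x3 → x5) ∨ x2) ↔ ((x1 ↔ x2) ⊕ ((x1 ∧ x5) ↔ x6))) ↔ (x2 ↔ x6) = F ↔ T = F
(x4 ↔ x2) ↔ ((((x3 → x5) ∨ x2) ↔ ((x1 ↔ x2) ⊕ ((x1 ∧ x5) ↔ x6))) ↔ (x2 ↔ x6)) = F ↔ F = T
((x4 ↔ x2) ↔ ((((x3 → x5) ∨ x2) ↔ ((x1 ↔ x2) ⊕ ((x1 ∧ x5) ↔ x6))) ↔ (x2 ↔ x6))) ⊕ x5 = T ⊕ F = T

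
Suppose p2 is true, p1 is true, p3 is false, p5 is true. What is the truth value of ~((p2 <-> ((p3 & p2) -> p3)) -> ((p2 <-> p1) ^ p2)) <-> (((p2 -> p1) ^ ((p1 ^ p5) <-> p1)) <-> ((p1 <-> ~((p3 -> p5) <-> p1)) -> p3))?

True

p3 & p2 = False & True = False
(p3 & p2) -> p3 = False -> False = True
p2 <-> ((p3 & p2) -> p3) = True <-> True = True
p2 <-> p1 = True <-> True = True
(p2 <-> p1) ^ p2 = True ^ True = False
(p2 <-> ((p3 & p2) -> p3)) -> ((p2 <-> p1) ^ p2) = True -> False = False
~((p2 <-> ((p3 & p2) -> p3)) -> ((p2 <-> p1) ^ p2)) = ~False = True
p2 -> p1 = True -> True = True
p1 ^ p5 = True ^ True = False
(p1 ^ p5) <-> p1 = False <-> True = False
(p2 -> p1) ^ ((p1 ^ p5) <-> p1) = True ^ False = True
p3 -> p5 = False -> True = True
(p3 -> p5) <-> p1 = True <-> True = True
~((p3 -> p5) <-> p1) = ~True = False
p1 <-> ~((p3 -> p5) <-> p1) = True <-> False = False
(p1 <-> ~((p3 -> p5) <-> p1)) -> p3 = False -> False = True
((p2 -> p1) ^ ((p1 ^ p5) <-> p1)) <-> ((p1 <-> ~((p3 -> p5) <-> p1)) -> p3) = True <-> True = True
~((p2 <-> ((p3 & p2) -> p3)) -> ((p2 <-> p1) ^ p2)) <-> (((p2 -> p1) ^ ((p1 ^ p5) <-> p1)) <-> ((p1 <-> ~((p3 -> p5) <-> p1)) -> p3)) = True <-> True = True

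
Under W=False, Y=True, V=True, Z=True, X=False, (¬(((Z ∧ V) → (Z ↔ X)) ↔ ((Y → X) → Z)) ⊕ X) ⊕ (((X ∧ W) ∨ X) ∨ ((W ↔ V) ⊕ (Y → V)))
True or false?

False

Z ∧ V = True ∧ True = True
Z ↔ X = True ↔ False = False
(Z ∧ V) → (Z ↔ X) = True → False = False
Y → X = True → False = False
(Y → X) → Z = False → True = True
((Z ∧ V) → (Z ↔ X)) ↔ ((Y → X) → Z) = False ↔ True = False
¬(((Z ∧ V) → (Z ↔ X)) ↔ ((Y → X) → Z)) = ¬False = True
¬(((Z ∧ V) → (Z ↔ X)) ↔ ((Y → X) → Z)) ⊕ X = True ⊕ False = True
X ∧ W = False ∧ False = False
(X ∧ W) ∨ X = False ∨ False = False
W ↔ V = False ↔ True = False
Y → V = True → True = True
(W ↔ V) ⊕ (Y → V) = False ⊕ True = True
((X ∧ W) ∨ X) ∨ ((W ↔ V) ⊕ (Y → V)) = False ∨ True = True
(¬(((Z ∧ V) → (Z ↔ X)) ↔ ((Y → X) → Z)) ⊕ X) ⊕ (((X ∧ W) ∨ X) ∨ ((W ↔ V) ⊕ (Y → V))) = True ⊕ True = False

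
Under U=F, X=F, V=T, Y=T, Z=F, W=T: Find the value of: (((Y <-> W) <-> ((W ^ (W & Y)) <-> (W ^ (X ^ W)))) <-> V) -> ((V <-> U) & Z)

F

Substituting U=F, X=F, V=T, Y=T, Z=F, W=T:
Y <-> W = T <-> T = T
W & Y = T & T = T
W ^ (W & Y) = T ^ T = F
X ^ W = F ^ T = T
W ^ (X ^ W) = T ^ T = F
(W ^ (W & Y)) <-> (W ^ (X ^ W)) = F <-> F = T
(Y <-> W) <-> ((W ^ (W & Y)) <-> (W ^ (X ^ W))) = T <-> T = T
((Y <-> W) <-> ((W ^ (W & Y)) <-> (W ^ (X ^ W)))) <-> V = T <-> T = T
V <-> U = T <-> F = F
(V <-> U) & Z = F & F = F
(((Y <-> W) <-> ((W ^ (W & Y)) <-> (W ^ (X ^ W)))) <-> V) -> ((V <-> U) & Z) = T -> F = F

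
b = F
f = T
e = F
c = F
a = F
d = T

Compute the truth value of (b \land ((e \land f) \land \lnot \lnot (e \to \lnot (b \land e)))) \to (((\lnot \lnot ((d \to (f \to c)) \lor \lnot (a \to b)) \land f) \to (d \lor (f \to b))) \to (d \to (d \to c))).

T

Substituting b=F, f=T, e=F, c=F, a=F, d=T:
e \land f = F \land T = F
b \land e = F \land F = F
\lnot (b \land e) = \lnot F = T
e \to \lnot (b \land e) = F \to T = T
\lnot (e \to \lnot (b \land e)) = \lnot T = F
\lnot \lnot (e \to \lnot (b \land e)) = \lnot F = T
(e \land f) \land \lnot \lnot (e \to \lnot (b \land e)) = F \land T = F
b \land ((e \land f) \land \lnot \lnot (e \to \lnot (b \land e))) = F \land F = F
f \to c = T \to F = F
d \to (f \to c) = T \to F = F
a \to b = F \to F = T
\lnot (a \to b) = \lnot T = F
(d \to (f \to c)) \lor \lnot (a \to b) = F \lor F = F
\lnot ((d \to (f \to c)) \lor \lnot (a \to b)) = \lnot F = T
\lnot \lnot ((d \to (f \to c)) \lor \lnot (a \to b)) = \lnot T = F
\lnot \lnot ((d \to (f \to c)) \lor \lnot (a \to b)) \land f = F \land T = F
f \to b = T \to F = F
d \lor (f \to b) = T \lor F = T
(\lnot \lnot ((d \to (f \to c)) \lor \lnot (a \to b)) \land f) \to (d \lor (f \to b)) = F \to T = T
d \to c = T \to F = F
d \to (d \to c) = T \to F = F
((\lnot \lnot ((d \to (f \to c)) \lor \lnot (a \to b)) \land f) \to (d \lor (f \to b))) \to (d \to (d \to c)) = T \to F = F
(b \land ((e \land f) \land \lnot \lnot (e \to \lnot (b \land e)))) \to (((\lnot \lnot ((d \to (f \to c)) \lor \lnot (a \to b)) \land f) \to (d \lor (f \to b))) \to (d \to (d \to c))) = F \to F = T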